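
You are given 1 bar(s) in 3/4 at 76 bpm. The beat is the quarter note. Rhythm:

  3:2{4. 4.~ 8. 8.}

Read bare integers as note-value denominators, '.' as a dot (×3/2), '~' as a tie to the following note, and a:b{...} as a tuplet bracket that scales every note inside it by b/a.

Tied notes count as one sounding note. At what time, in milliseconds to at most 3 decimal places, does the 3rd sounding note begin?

note 3 onset = 5/2b = 1973.684ms

1. 0.0ms @ 0 + 789.474ms (1)
2. 789.474ms @ 1 + 1184.211ms (3/2)
3. 1973.684ms @ 5/2 + 394.737ms (1/2)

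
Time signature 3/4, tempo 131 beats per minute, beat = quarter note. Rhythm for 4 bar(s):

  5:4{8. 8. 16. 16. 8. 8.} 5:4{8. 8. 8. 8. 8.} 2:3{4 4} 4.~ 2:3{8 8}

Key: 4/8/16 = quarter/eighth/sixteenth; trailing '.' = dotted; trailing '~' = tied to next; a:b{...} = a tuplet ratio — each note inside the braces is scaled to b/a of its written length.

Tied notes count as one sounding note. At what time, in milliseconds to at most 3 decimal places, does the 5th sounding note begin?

note 5 onset = 9/5b = 824.427ms

1. 0.0ms @ 0 + 274.809ms (3/5)
2. 274.809ms @ 3/5 + 274.809ms (3/5)
3. 549.618ms @ 6/5 + 137.405ms (3/10)
4. 687.023ms @ 3/2 + 137.405ms (3/10)
5. 824.427ms @ 9/5 + 274.809ms (3/5)
6. 1099.237ms @ 12/5 + 274.809ms (3/5)
7. 1374.046ms @ 3 + 274.809ms (3/5)
8. 1648.855ms @ 18/5 + 274.809ms (3/5)
9. 1923.664ms @ 21/5 + 274.809ms (3/5)
10. 2198.473ms @ 24/5 + 274.809ms (3/5)
11. 2473.282ms @ 27/5 + 274.809ms (3/5)
12. 2748.092ms @ 6 + 687.023ms (3/2)
13. 3435.115ms @ 15/2 + 687.023ms (3/2)
14. 4122.137ms @ 9 + 1030.534ms (9/4)
15. 5152.672ms @ 45/4 + 343.511ms (3/4)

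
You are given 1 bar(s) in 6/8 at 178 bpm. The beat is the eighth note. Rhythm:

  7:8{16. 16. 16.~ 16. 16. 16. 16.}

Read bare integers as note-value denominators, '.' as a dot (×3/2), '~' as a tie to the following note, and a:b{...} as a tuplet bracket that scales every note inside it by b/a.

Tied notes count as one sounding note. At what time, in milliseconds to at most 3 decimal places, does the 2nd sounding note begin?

1. 0.0ms @ 0 + 288.925ms (6/7)
2. 288.925ms @ 6/7 + 288.925ms (6/7)
3. 577.849ms @ 12/7 + 577.849ms (12/7)
4. 1155.698ms @ 24/7 + 288.925ms (6/7)
5. 1444.623ms @ 30/7 + 288.925ms (6/7)
6. 1733.547ms @ 36/7 + 288.925ms (6/7)

note 2 onset = 6/7b = 288.925ms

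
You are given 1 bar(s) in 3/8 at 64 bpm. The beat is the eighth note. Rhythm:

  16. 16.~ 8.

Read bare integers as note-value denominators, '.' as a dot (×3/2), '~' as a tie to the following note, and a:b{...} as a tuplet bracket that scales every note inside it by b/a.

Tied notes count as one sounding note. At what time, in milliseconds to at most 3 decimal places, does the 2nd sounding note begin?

1. 0.0ms @ 0 + 703.125ms (3/4)
2. 703.125ms @ 3/4 + 2109.375ms (9/4)

note 2 onset = 3/4b = 703.125ms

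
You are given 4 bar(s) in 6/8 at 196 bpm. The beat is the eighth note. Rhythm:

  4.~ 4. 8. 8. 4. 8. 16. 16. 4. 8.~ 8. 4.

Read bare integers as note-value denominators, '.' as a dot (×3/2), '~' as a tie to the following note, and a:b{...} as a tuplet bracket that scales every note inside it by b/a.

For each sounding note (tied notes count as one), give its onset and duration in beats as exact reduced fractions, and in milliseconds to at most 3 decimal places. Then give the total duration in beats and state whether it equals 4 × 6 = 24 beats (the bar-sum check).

1) 0.0ms=0b +1836.735ms=6b
2) 1836.735ms=6b +459.184ms=3/2b
3) 2295.918ms=15/2b +459.184ms=3/2b
4) 2755.102ms=9b +918.367ms=3b
5) 3673.469ms=12b +459.184ms=3/2b
6) 4132.653ms=27/2b +229.592ms=3/4b
7) 4362.245ms=57/4b +229.592ms=3/4b
8) 4591.837ms=15b +918.367ms=3b
9) 5510.204ms=18b +918.367ms=3b
10) 6428.571ms=21b +918.367ms=3b
Σ=24b of 24 (196bpm 6/8) — PASS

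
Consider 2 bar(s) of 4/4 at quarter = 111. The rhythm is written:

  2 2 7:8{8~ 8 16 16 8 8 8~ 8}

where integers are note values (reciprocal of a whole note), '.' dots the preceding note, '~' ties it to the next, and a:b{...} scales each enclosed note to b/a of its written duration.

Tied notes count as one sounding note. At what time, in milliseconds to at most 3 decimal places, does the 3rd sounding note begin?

note 3 onset = 4b = 2162.162ms

1. 0.0ms @ 0 + 1081.081ms (2)
2. 1081.081ms @ 2 + 1081.081ms (2)
3. 2162.162ms @ 4 + 617.761ms (8/7)
4. 2779.923ms @ 36/7 + 154.44ms (2/7)
5. 2934.363ms @ 38/7 + 154.44ms (2/7)
6. 3088.803ms @ 40/7 + 308.88ms (4/7)
7. 3397.683ms @ 44/7 + 308.88ms (4/7)
8. 3706.564ms @ 48/7 + 617.761ms (8/7)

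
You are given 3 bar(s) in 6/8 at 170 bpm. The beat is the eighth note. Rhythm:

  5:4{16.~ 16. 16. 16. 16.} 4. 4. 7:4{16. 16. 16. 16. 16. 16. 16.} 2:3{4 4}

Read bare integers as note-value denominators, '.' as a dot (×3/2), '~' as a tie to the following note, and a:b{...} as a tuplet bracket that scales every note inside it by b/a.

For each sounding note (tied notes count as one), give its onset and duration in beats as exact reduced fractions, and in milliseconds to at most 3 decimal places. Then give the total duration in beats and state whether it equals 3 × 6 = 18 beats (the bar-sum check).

1) 0.0ms=0b +423.529ms=6/5b
2) 423.529ms=6/5b +211.765ms=3/5b
3) 635.294ms=9/5b +211.765ms=3/5b
4) 847.059ms=12/5b +211.765ms=3/5b
5) 1058.824ms=3b +1058.824ms=3b
6) 2117.647ms=6b +1058.824ms=3b
7) 3176.471ms=9b +151.261ms=3/7b
8) 3327.731ms=66/7b +151.261ms=3/7b
9) 3478.992ms=69/7b +151.261ms=3/7b
10) 3630.252ms=72/7b +151.261ms=3/7b
11) 3781.513ms=75/7b +151.261ms=3/7b
12) 3932.773ms=78/7b +151.261ms=3/7b
13) 4084.034ms=81/7b +151.261ms=3/7b
14) 4235.294ms=12b +1058.824ms=3b
15) 5294.118ms=15b +1058.824ms=3b
Σ=18b of 18 (170bpm 6/8) — PASS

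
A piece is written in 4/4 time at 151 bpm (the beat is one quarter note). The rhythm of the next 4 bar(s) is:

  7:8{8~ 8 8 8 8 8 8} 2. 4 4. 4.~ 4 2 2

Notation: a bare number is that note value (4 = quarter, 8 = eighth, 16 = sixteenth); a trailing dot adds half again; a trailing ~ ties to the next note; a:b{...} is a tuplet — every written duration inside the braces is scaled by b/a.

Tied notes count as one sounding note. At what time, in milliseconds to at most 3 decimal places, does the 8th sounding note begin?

note 8 onset = 7b = 2781.457ms

1. 0.0ms @ 0 + 454.115ms (8/7)
2. 454.115ms @ 8/7 + 227.058ms (4/7)
3. 681.173ms @ 12/7 + 227.058ms (4/7)
4. 908.231ms @ 16/7 + 227.058ms (4/7)
5. 1135.289ms @ 20/7 + 227.058ms (4/7)
6. 1362.346ms @ 24/7 + 227.058ms (4/7)
7. 1589.404ms @ 4 + 1192.053ms (3)
8. 2781.457ms @ 7 + 397.351ms (1)
9. 3178.808ms @ 8 + 596.026ms (3/2)
10. 3774.834ms @ 19/2 + 993.377ms (5/2)
11. 4768.212ms @ 12 + 794.702ms (2)
12. 5562.914ms @ 14 + 794.702ms (2)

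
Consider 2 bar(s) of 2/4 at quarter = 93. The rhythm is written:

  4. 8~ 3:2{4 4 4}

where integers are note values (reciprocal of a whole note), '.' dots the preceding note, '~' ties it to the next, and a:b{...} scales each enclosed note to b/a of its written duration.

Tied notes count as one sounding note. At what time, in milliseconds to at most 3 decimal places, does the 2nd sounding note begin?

note 2 onset = 3/2b = 967.742ms

1. 0.0ms @ 0 + 967.742ms (3/2)
2. 967.742ms @ 3/2 + 752.688ms (7/6)
3. 1720.43ms @ 8/3 + 430.108ms (2/3)
4. 2150.538ms @ 10/3 + 430.108ms (2/3)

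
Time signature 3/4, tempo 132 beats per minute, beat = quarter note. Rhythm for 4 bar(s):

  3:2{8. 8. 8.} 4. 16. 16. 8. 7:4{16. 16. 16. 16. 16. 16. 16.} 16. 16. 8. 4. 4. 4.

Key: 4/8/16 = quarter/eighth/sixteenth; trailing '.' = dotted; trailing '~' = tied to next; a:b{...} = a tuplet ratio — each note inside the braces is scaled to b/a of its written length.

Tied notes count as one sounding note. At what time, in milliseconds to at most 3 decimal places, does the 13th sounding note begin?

1. 0.0ms @ 0 + 227.273ms (1/2)
2. 227.273ms @ 1/2 + 227.273ms (1/2)
3. 454.545ms @ 1 + 227.273ms (1/2)
4. 681.818ms @ 3/2 + 681.818ms (3/2)
5. 1363.636ms @ 3 + 170.455ms (3/8)
6. 1534.091ms @ 27/8 + 170.455ms (3/8)
7. 1704.545ms @ 15/4 + 340.909ms (3/4)
8. 2045.455ms @ 9/2 + 97.403ms (3/14)
9. 2142.857ms @ 33/7 + 97.403ms (3/14)
10. 2240.26ms @ 69/14 + 97.403ms (3/14)
11. 2337.662ms @ 36/7 + 97.403ms (3/14)
12. 2435.065ms @ 75/14 + 97.403ms (3/14)
13. 2532.468ms @ 39/7 + 97.403ms (3/14)
14. 2629.87ms @ 81/14 + 97.403ms (3/14)
15. 2727.273ms @ 6 + 170.455ms (3/8)
16. 2897.727ms @ 51/8 + 170.455ms (3/8)
17. 3068.182ms @ 27/4 + 340.909ms (3/4)
18. 3409.091ms @ 15/2 + 681.818ms (3/2)
19. 4090.909ms @ 9 + 681.818ms (3/2)
20. 4772.727ms @ 21/2 + 681.818ms (3/2)

note 13 onset = 39/7b = 2532.468ms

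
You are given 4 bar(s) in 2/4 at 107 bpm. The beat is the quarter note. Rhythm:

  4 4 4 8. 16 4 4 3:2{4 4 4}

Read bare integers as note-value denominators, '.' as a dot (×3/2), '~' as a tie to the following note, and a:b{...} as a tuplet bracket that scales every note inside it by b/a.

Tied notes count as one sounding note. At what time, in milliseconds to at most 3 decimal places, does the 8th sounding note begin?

note 8 onset = 6b = 3364.486ms

1. 0.0ms @ 0 + 560.748ms (1)
2. 560.748ms @ 1 + 560.748ms (1)
3. 1121.495ms @ 2 + 560.748ms (1)
4. 1682.243ms @ 3 + 420.561ms (3/4)
5. 2102.804ms @ 15/4 + 140.187ms (1/4)
6. 2242.991ms @ 4 + 560.748ms (1)
7. 2803.738ms @ 5 + 560.748ms (1)
8. 3364.486ms @ 6 + 373.832ms (2/3)
9. 3738.318ms @ 20/3 + 373.832ms (2/3)
10. 4112.15ms @ 22/3 + 373.832ms (2/3)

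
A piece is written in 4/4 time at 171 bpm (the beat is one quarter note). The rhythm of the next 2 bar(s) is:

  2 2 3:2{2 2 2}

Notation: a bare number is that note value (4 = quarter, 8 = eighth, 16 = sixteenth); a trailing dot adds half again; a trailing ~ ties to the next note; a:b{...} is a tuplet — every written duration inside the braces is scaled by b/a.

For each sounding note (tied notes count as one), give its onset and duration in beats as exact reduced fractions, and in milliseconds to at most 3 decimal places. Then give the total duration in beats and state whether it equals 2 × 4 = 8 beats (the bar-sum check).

1) 0.0ms=0b +701.754ms=2b
2) 701.754ms=2b +701.754ms=2b
3) 1403.509ms=4b +467.836ms=4/3b
4) 1871.345ms=16/3b +467.836ms=4/3b
5) 2339.181ms=20/3b +467.836ms=4/3b
Σ=8b of 8 (171bpm 4/4) — PASS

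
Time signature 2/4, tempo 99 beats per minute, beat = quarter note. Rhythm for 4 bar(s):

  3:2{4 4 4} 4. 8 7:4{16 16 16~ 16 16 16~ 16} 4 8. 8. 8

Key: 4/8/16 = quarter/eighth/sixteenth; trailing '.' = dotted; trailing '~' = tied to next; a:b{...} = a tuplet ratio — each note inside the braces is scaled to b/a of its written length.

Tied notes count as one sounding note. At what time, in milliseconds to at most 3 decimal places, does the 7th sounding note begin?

1. 0.0ms @ 0 + 404.04ms (2/3)
2. 404.04ms @ 2/3 + 404.04ms (2/3)
3. 808.081ms @ 4/3 + 404.04ms (2/3)
4. 1212.121ms @ 2 + 909.091ms (3/2)
5. 2121.212ms @ 7/2 + 303.03ms (1/2)
6. 2424.242ms @ 4 + 86.58ms (1/7)
7. 2510.823ms @ 29/7 + 86.58ms (1/7)
8. 2597.403ms @ 30/7 + 173.16ms (2/7)
9. 2770.563ms @ 32/7 + 86.58ms (1/7)
10. 2857.143ms @ 33/7 + 173.16ms (2/7)
11. 3030.303ms @ 5 + 606.061ms (1)
12. 3636.364ms @ 6 + 454.545ms (3/4)
13. 4090.909ms @ 27/4 + 454.545ms (3/4)
14. 4545.455ms @ 15/2 + 303.03ms (1/2)

note 7 onset = 29/7b = 2510.823ms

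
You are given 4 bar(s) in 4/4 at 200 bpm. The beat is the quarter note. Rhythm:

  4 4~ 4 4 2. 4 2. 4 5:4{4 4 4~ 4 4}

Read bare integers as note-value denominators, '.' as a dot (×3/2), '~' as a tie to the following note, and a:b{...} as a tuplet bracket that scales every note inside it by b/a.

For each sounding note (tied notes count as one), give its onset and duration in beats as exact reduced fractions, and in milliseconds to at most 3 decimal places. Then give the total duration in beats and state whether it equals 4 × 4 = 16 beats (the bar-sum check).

1) 0.0ms=0b +300.0ms=1b
2) 300.0ms=1b +600.0ms=2b
3) 900.0ms=3b +300.0ms=1b
4) 1200.0ms=4b +900.0ms=3b
5) 2100.0ms=7b +300.0ms=1b
6) 2400.0ms=8b +900.0ms=3b
7) 3300.0ms=11b +300.0ms=1b
8) 3600.0ms=12b +240.0ms=4/5b
9) 3840.0ms=64/5b +240.0ms=4/5b
10) 4080.0ms=68/5b +480.0ms=8/5b
11) 4560.0ms=76/5b +240.0ms=4/5b
Σ=16b of 16 (200bpm 4/4) — PASS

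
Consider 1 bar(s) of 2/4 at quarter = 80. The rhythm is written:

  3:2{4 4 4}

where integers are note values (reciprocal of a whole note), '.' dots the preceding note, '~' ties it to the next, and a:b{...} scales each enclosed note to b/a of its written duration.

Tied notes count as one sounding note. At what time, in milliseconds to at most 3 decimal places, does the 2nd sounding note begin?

note 2 onset = 2/3b = 500.0ms

1. 0.0ms @ 0 + 500.0ms (2/3)
2. 500.0ms @ 2/3 + 500.0ms (2/3)
3. 1000.0ms @ 4/3 + 500.0ms (2/3)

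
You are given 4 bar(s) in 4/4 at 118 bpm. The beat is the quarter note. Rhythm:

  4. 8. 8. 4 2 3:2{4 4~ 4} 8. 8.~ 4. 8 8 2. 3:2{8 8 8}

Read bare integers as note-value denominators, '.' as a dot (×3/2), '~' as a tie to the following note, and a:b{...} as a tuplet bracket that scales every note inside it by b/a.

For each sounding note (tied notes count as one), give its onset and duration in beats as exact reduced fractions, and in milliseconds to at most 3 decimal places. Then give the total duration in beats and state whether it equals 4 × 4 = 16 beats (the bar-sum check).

1) 0.0ms=0b +762.712ms=3/2b
2) 762.712ms=3/2b +381.356ms=3/4b
3) 1144.068ms=9/4b +381.356ms=3/4b
4) 1525.424ms=3b +508.475ms=1b
5) 2033.898ms=4b +1016.949ms=2b
6) 3050.847ms=6b +338.983ms=2/3b
7) 3389.831ms=20/3b +677.966ms=4/3b
8) 4067.797ms=8b +381.356ms=3/4b
9) 4449.153ms=35/4b +1144.068ms=9/4b
10) 5593.22ms=11b +254.237ms=1/2b
11) 5847.458ms=23/2b +254.237ms=1/2b
12) 6101.695ms=12b +1525.424ms=3b
13) 7627.119ms=15b +169.492ms=1/3b
14) 7796.61ms=46/3b +169.492ms=1/3b
15) 7966.102ms=47/3b +169.492ms=1/3b
Σ=16b of 16 (118bpm 4/4) — PASS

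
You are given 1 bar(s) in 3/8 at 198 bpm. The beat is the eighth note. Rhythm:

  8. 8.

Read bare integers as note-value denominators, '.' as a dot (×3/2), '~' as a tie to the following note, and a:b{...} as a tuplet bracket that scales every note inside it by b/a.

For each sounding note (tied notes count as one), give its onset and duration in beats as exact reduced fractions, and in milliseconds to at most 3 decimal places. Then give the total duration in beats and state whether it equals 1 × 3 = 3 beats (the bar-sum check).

1) 0.0ms=0b +454.545ms=3/2b
2) 454.545ms=3/2b +454.545ms=3/2b
Σ=3b of 3 (198bpm 3/8) — PASS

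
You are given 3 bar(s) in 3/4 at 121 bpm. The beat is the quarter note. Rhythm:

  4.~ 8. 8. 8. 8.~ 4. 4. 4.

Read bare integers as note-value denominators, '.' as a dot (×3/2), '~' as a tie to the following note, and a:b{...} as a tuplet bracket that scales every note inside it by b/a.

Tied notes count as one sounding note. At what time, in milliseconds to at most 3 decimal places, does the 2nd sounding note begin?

1. 0.0ms @ 0 + 1115.702ms (9/4)
2. 1115.702ms @ 9/4 + 371.901ms (3/4)
3. 1487.603ms @ 3 + 371.901ms (3/4)
4. 1859.504ms @ 15/4 + 1115.702ms (9/4)
5. 2975.207ms @ 6 + 743.802ms (3/2)
6. 3719.008ms @ 15/2 + 743.802ms (3/2)

note 2 onset = 9/4b = 1115.702ms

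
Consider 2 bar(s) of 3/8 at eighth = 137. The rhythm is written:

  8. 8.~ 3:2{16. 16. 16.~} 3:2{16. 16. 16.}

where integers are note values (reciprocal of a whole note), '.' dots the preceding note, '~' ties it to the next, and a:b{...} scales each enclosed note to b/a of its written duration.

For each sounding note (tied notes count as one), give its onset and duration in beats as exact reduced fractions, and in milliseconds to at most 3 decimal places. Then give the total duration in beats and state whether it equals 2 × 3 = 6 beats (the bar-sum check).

1) 0.0ms=0b +656.934ms=3/2b
2) 656.934ms=3/2b +875.912ms=2b
3) 1532.847ms=7/2b +218.978ms=1/2b
4) 1751.825ms=4b +437.956ms=1b
5) 2189.781ms=5b +218.978ms=1/2b
6) 2408.759ms=11/2b +218.978ms=1/2b
Σ=6b of 6 (137bpm 3/8) — PASS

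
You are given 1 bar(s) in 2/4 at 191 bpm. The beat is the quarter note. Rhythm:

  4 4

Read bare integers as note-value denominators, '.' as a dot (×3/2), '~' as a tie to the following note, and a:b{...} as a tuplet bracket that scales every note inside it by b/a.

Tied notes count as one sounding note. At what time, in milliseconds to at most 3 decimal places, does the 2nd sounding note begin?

1. 0.0ms @ 0 + 314.136ms (1)
2. 314.136ms @ 1 + 314.136ms (1)

note 2 onset = 1b = 314.136ms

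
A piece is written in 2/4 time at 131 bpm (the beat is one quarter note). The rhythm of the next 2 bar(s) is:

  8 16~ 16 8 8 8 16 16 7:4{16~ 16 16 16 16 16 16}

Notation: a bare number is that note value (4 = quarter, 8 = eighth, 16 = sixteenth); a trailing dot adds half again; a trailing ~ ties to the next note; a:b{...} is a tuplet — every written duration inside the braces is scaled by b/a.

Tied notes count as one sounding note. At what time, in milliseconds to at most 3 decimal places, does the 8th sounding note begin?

1. 0.0ms @ 0 + 229.008ms (1/2)
2. 229.008ms @ 1/2 + 229.008ms (1/2)
3. 458.015ms @ 1 + 229.008ms (1/2)
4. 687.023ms @ 3/2 + 229.008ms (1/2)
5. 916.031ms @ 2 + 229.008ms (1/2)
6. 1145.038ms @ 5/2 + 114.504ms (1/4)
7. 1259.542ms @ 11/4 + 114.504ms (1/4)
8. 1374.046ms @ 3 + 130.862ms (2/7)
9. 1504.907ms @ 23/7 + 65.431ms (1/7)
10. 1570.338ms @ 24/7 + 65.431ms (1/7)
11. 1635.769ms @ 25/7 + 65.431ms (1/7)
12. 1701.2ms @ 26/7 + 65.431ms (1/7)
13. 1766.63ms @ 27/7 + 65.431ms (1/7)

note 8 onset = 3b = 1374.046ms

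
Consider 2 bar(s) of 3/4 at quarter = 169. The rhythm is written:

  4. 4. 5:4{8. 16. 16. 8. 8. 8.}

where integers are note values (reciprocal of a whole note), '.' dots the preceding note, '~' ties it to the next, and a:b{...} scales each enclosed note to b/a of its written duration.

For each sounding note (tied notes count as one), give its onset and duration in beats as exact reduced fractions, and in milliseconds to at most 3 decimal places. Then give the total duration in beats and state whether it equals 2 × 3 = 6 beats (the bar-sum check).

1) 0.0ms=0b +532.544ms=3/2b
2) 532.544ms=3/2b +532.544ms=3/2b
3) 1065.089ms=3b +213.018ms=3/5b
4) 1278.107ms=18/5b +106.509ms=3/10b
5) 1384.615ms=39/10b +106.509ms=3/10b
6) 1491.124ms=21/5b +213.018ms=3/5b
7) 1704.142ms=24/5b +213.018ms=3/5b
8) 1917.16ms=27/5b +213.018ms=3/5b
Σ=6b of 6 (169bpm 3/4) — PASS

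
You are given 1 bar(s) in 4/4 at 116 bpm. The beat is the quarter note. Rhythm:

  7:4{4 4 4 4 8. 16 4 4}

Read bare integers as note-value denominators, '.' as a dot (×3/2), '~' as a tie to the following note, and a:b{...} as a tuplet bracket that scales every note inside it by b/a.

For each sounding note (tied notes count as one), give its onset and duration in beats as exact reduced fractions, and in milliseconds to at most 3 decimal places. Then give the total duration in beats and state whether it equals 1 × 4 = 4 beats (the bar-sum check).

1) 0.0ms=0b +295.567ms=4/7b
2) 295.567ms=4/7b +295.567ms=4/7b
3) 591.133ms=8/7b +295.567ms=4/7b
4) 886.7ms=12/7b +295.567ms=4/7b
5) 1182.266ms=16/7b +221.675ms=3/7b
6) 1403.941ms=19/7b +73.892ms=1/7b
7) 1477.833ms=20/7b +295.567ms=4/7b
8) 1773.399ms=24/7b +295.567ms=4/7b
Σ=4b of 4 (116bpm 4/4) — PASS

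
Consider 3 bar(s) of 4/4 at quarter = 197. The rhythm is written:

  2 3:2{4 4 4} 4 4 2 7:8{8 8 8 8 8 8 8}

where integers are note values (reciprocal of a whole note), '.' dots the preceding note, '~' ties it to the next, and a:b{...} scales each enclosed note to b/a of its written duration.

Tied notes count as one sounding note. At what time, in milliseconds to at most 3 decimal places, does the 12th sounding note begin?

note 12 onset = 72/7b = 3132.705ms

1. 0.0ms @ 0 + 609.137ms (2)
2. 609.137ms @ 2 + 203.046ms (2/3)
3. 812.183ms @ 8/3 + 203.046ms (2/3)
4. 1015.228ms @ 10/3 + 203.046ms (2/3)
5. 1218.274ms @ 4 + 304.569ms (1)
6. 1522.843ms @ 5 + 304.569ms (1)
7. 1827.411ms @ 6 + 609.137ms (2)
8. 2436.548ms @ 8 + 174.039ms (4/7)
9. 2610.587ms @ 60/7 + 174.039ms (4/7)
10. 2784.627ms @ 64/7 + 174.039ms (4/7)
11. 2958.666ms @ 68/7 + 174.039ms (4/7)
12. 3132.705ms @ 72/7 + 174.039ms (4/7)
13. 3306.744ms @ 76/7 + 174.039ms (4/7)
14. 3480.783ms @ 80/7 + 174.039ms (4/7)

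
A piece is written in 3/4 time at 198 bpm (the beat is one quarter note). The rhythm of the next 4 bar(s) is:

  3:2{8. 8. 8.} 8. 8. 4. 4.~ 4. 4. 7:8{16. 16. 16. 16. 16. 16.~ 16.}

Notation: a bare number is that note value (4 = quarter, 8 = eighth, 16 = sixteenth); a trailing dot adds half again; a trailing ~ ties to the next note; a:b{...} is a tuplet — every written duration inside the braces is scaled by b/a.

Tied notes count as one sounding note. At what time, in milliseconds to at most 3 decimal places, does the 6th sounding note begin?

1. 0.0ms @ 0 + 151.515ms (1/2)
2. 151.515ms @ 1/2 + 151.515ms (1/2)
3. 303.03ms @ 1 + 151.515ms (1/2)
4. 454.545ms @ 3/2 + 227.273ms (3/4)
5. 681.818ms @ 9/4 + 227.273ms (3/4)
6. 909.091ms @ 3 + 454.545ms (3/2)
7. 1363.636ms @ 9/2 + 909.091ms (3)
8. 2272.727ms @ 15/2 + 454.545ms (3/2)
9. 2727.273ms @ 9 + 129.87ms (3/7)
10. 2857.143ms @ 66/7 + 129.87ms (3/7)
11. 2987.013ms @ 69/7 + 129.87ms (3/7)
12. 3116.883ms @ 72/7 + 129.87ms (3/7)
13. 3246.753ms @ 75/7 + 129.87ms (3/7)
14. 3376.623ms @ 78/7 + 259.74ms (6/7)

note 6 onset = 3b = 909.091ms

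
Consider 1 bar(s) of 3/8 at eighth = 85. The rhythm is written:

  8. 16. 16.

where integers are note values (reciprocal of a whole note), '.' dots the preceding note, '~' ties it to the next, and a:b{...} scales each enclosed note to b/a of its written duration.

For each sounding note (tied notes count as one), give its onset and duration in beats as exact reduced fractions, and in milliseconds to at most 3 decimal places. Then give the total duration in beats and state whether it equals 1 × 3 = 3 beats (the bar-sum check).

1) 0.0ms=0b +1058.824ms=3/2b
2) 1058.824ms=3/2b +529.412ms=3/4b
3) 1588.235ms=9/4b +529.412ms=3/4b
Σ=3b of 3 (85bpm 3/8) — PASS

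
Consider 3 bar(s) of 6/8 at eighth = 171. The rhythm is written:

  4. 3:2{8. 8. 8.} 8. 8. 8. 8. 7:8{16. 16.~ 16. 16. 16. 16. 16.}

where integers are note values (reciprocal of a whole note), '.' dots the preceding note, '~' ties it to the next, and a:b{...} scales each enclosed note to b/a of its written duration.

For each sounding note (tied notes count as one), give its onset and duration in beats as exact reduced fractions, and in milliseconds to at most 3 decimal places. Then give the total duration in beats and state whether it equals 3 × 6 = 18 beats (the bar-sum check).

1) 0.0ms=0b +1052.632ms=3b
2) 1052.632ms=3b +350.877ms=1b
3) 1403.509ms=4b +350.877ms=1b
4) 1754.386ms=5b +350.877ms=1b
5) 2105.263ms=6b +526.316ms=3/2b
6) 2631.579ms=15/2b +526.316ms=3/2b
7) 3157.895ms=9b +526.316ms=3/2b
8) 3684.211ms=21/2b +526.316ms=3/2b
9) 4210.526ms=12b +300.752ms=6/7b
10) 4511.278ms=90/7b +601.504ms=12/7b
11) 5112.782ms=102/7b +300.752ms=6/7b
12) 5413.534ms=108/7b +300.752ms=6/7b
13) 5714.286ms=114/7b +300.752ms=6/7b
14) 6015.038ms=120/7b +300.752ms=6/7b
Σ=18b of 18 (171bpm 6/8) — PASS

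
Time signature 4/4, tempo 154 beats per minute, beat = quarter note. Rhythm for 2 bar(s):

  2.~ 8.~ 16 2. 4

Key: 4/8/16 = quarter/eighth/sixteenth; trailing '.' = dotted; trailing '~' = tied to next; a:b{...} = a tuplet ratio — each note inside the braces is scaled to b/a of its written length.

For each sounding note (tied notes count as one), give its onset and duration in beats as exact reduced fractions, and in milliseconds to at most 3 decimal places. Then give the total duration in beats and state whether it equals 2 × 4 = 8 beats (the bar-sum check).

1) 0.0ms=0b +1558.442ms=4b
2) 1558.442ms=4b +1168.831ms=3b
3) 2727.273ms=7b +389.61ms=1b
Σ=8b of 8 (154bpm 4/4) — PASS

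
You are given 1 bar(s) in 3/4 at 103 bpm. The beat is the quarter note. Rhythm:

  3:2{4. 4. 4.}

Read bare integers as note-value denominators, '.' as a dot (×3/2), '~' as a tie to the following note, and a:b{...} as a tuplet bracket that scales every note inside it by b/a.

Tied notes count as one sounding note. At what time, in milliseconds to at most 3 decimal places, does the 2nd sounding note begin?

1. 0.0ms @ 0 + 582.524ms (1)
2. 582.524ms @ 1 + 582.524ms (1)
3. 1165.049ms @ 2 + 582.524ms (1)

note 2 onset = 1b = 582.524ms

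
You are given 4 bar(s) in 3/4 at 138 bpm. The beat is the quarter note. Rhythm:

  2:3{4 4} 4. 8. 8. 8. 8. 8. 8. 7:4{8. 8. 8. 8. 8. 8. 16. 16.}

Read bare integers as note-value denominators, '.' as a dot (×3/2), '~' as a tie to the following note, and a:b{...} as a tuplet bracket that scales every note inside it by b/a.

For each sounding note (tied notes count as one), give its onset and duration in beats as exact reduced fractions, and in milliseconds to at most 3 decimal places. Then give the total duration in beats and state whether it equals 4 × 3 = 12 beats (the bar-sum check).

1) 0.0ms=0b +652.174ms=3/2b
2) 652.174ms=3/2b +652.174ms=3/2b
3) 1304.348ms=3b +652.174ms=3/2b
4) 1956.522ms=9/2b +326.087ms=3/4b
5) 2282.609ms=21/4b +326.087ms=3/4b
6) 2608.696ms=6b +326.087ms=3/4b
7) 2934.783ms=27/4b +326.087ms=3/4b
8) 3260.87ms=15/2b +326.087ms=3/4b
9) 3586.957ms=33/4b +326.087ms=3/4b
10) 3913.043ms=9b +186.335ms=3/7b
11) 4099.379ms=66/7b +186.335ms=3/7b
12) 4285.714ms=69/7b +186.335ms=3/7b
13) 4472.05ms=72/7b +186.335ms=3/7b
14) 4658.385ms=75/7b +186.335ms=3/7b
15) 4844.72ms=78/7b +186.335ms=3/7b
16) 5031.056ms=81/7b +93.168ms=3/14b
17) 5124.224ms=165/14b +93.168ms=3/14b
Σ=12b of 12 (138bpm 3/4) — PASS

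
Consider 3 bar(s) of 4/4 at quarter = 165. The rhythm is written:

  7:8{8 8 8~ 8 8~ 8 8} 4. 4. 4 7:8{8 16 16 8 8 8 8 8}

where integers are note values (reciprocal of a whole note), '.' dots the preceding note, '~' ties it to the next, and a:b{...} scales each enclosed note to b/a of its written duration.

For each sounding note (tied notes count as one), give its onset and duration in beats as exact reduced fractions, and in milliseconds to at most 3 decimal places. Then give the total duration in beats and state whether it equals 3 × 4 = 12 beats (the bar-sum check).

1) 0.0ms=0b +207.792ms=4/7b
2) 207.792ms=4/7b +207.792ms=4/7b
3) 415.584ms=8/7b +415.584ms=8/7b
4) 831.169ms=16/7b +415.584ms=8/7b
5) 1246.753ms=24/7b +207.792ms=4/7b
6) 1454.545ms=4b +545.455ms=3/2b
7) 2000.0ms=11/2b +545.455ms=3/2b
8) 2545.455ms=7b +363.636ms=1b
9) 2909.091ms=8b +207.792ms=4/7b
10) 3116.883ms=60/7b +103.896ms=2/7b
11) 3220.779ms=62/7b +103.896ms=2/7b
12) 3324.675ms=64/7b +207.792ms=4/7b
13) 3532.468ms=68/7b +207.792ms=4/7b
14) 3740.26ms=72/7b +207.792ms=4/7b
15) 3948.052ms=76/7b +207.792ms=4/7b
16) 4155.844ms=80/7b +207.792ms=4/7b
Σ=12b of 12 (165bpm 4/4) — PASS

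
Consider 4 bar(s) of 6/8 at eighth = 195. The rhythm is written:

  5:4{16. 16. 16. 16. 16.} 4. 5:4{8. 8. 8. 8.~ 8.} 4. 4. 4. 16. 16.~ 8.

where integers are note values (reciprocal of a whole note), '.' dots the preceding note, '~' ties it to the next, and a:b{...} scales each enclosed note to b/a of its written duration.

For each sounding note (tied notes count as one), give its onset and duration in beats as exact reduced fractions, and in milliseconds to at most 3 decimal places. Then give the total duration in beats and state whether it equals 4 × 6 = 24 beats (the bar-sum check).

1) 0.0ms=0b +184.615ms=3/5b
2) 184.615ms=3/5b +184.615ms=3/5b
3) 369.231ms=6/5b +184.615ms=3/5b
4) 553.846ms=9/5b +184.615ms=3/5b
5) 738.462ms=12/5b +184.615ms=3/5b
6) 923.077ms=3b +923.077ms=3b
7) 1846.154ms=6b +369.231ms=6/5b
8) 2215.385ms=36/5b +369.231ms=6/5b
9) 2584.615ms=42/5b +369.231ms=6/5b
10) 2953.846ms=48/5b +738.462ms=12/5b
11) 3692.308ms=12b +923.077ms=3b
12) 4615.385ms=15b +923.077ms=3b
13) 5538.462ms=18b +923.077ms=3b
14) 6461.538ms=21b +230.769ms=3/4b
15) 6692.308ms=87/4b +692.308ms=9/4b
Σ=24b of 24 (195bpm 6/8) — PASS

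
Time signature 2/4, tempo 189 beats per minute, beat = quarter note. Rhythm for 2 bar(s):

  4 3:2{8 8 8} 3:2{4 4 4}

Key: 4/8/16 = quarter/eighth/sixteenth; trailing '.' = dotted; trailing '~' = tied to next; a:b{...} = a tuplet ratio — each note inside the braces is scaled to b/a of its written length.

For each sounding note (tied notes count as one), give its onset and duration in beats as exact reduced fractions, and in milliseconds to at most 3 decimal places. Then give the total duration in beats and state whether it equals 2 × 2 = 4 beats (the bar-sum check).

1) 0.0ms=0b +317.46ms=1b
2) 317.46ms=1b +105.82ms=1/3b
3) 423.28ms=4/3b +105.82ms=1/3b
4) 529.101ms=5/3b +105.82ms=1/3b
5) 634.921ms=2b +211.64ms=2/3b
6) 846.561ms=8/3b +211.64ms=2/3b
7) 1058.201ms=10/3b +211.64ms=2/3b
Σ=4b of 4 (189bpm 2/4) — PASS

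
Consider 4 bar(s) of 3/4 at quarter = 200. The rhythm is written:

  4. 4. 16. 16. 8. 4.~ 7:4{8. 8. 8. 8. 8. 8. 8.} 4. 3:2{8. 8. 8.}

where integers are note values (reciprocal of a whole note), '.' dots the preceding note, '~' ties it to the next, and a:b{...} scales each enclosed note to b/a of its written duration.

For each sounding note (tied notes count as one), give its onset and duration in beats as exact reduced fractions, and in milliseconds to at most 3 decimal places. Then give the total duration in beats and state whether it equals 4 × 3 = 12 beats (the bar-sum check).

1) 0.0ms=0b +450.0ms=3/2b
2) 450.0ms=3/2b +450.0ms=3/2b
3) 900.0ms=3b +112.5ms=3/8b
4) 1012.5ms=27/8b +112.5ms=3/8b
5) 1125.0ms=15/4b +225.0ms=3/4b
6) 1350.0ms=9/2b +578.571ms=27/14b
7) 1928.571ms=45/7b +128.571ms=3/7b
8) 2057.143ms=48/7b +128.571ms=3/7b
9) 2185.714ms=51/7b +128.571ms=3/7b
10) 2314.286ms=54/7b +128.571ms=3/7b
11) 2442.857ms=57/7b +128.571ms=3/7b
12) 2571.429ms=60/7b +128.571ms=3/7b
13) 2700.0ms=9b +450.0ms=3/2b
14) 3150.0ms=21/2b +150.0ms=1/2b
15) 3300.0ms=11b +150.0ms=1/2b
16) 3450.0ms=23/2b +150.0ms=1/2b
Σ=12b of 12 (200bpm 3/4) — PASS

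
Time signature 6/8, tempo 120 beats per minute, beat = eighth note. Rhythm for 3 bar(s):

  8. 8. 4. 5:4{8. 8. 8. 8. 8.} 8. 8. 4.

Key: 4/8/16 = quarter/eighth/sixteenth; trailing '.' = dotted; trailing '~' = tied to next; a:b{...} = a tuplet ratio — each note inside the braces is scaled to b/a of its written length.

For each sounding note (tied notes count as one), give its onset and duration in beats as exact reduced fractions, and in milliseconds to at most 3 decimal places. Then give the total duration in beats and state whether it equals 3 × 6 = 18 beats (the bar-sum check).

1) 0.0ms=0b +750.0ms=3/2b
2) 750.0ms=3/2b +750.0ms=3/2b
3) 1500.0ms=3b +1500.0ms=3b
4) 3000.0ms=6b +600.0ms=6/5b
5) 3600.0ms=36/5b +600.0ms=6/5b
6) 4200.0ms=42/5b +600.0ms=6/5b
7) 4800.0ms=48/5b +600.0ms=6/5b
8) 5400.0ms=54/5b +600.0ms=6/5b
9) 6000.0ms=12b +750.0ms=3/2b
10) 6750.0ms=27/2b +750.0ms=3/2b
11) 7500.0ms=15b +1500.0ms=3b
Σ=18b of 18 (120bpm 6/8) — PASS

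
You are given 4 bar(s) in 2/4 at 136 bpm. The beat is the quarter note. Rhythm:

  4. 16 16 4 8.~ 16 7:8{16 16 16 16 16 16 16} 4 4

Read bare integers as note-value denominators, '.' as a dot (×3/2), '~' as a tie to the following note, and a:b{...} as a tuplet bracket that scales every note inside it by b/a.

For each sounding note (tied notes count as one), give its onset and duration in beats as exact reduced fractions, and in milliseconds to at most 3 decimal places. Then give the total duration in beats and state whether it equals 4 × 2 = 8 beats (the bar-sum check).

1) 0.0ms=0b +661.765ms=3/2b
2) 661.765ms=3/2b +110.294ms=1/4b
3) 772.059ms=7/4b +110.294ms=1/4b
4) 882.353ms=2b +441.176ms=1b
5) 1323.529ms=3b +441.176ms=1b
6) 1764.706ms=4b +126.05ms=2/7b
7) 1890.756ms=30/7b +126.05ms=2/7b
8) 2016.807ms=32/7b +126.05ms=2/7b
9) 2142.857ms=34/7b +126.05ms=2/7b
10) 2268.908ms=36/7b +126.05ms=2/7b
11) 2394.958ms=38/7b +126.05ms=2/7b
12) 2521.008ms=40/7b +126.05ms=2/7b
13) 2647.059ms=6b +441.176ms=1b
14) 3088.235ms=7b +441.176ms=1b
Σ=8b of 8 (136bpm 2/4) — PASS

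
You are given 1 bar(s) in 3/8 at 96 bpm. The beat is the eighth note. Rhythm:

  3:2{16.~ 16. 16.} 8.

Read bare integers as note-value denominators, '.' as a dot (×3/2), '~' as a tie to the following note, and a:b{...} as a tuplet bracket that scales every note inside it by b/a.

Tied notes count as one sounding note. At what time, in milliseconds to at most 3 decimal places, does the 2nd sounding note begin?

1. 0.0ms @ 0 + 625.0ms (1)
2. 625.0ms @ 1 + 312.5ms (1/2)
3. 937.5ms @ 3/2 + 937.5ms (3/2)

note 2 onset = 1b = 625.0ms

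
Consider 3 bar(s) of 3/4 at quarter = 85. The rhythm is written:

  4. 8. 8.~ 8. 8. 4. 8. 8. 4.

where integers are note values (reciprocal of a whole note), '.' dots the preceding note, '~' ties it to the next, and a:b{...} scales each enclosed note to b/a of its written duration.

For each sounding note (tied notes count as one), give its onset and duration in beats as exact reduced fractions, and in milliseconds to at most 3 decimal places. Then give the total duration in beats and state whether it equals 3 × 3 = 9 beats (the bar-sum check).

1) 0.0ms=0b +1058.824ms=3/2b
2) 1058.824ms=3/2b +529.412ms=3/4b
3) 1588.235ms=9/4b +1058.824ms=3/2b
4) 2647.059ms=15/4b +529.412ms=3/4b
5) 3176.471ms=9/2b +1058.824ms=3/2b
6) 4235.294ms=6b +529.412ms=3/4b
7) 4764.706ms=27/4b +529.412ms=3/4b
8) 5294.118ms=15/2b +1058.824ms=3/2b
Σ=9b of 9 (85bpm 3/4) — PASS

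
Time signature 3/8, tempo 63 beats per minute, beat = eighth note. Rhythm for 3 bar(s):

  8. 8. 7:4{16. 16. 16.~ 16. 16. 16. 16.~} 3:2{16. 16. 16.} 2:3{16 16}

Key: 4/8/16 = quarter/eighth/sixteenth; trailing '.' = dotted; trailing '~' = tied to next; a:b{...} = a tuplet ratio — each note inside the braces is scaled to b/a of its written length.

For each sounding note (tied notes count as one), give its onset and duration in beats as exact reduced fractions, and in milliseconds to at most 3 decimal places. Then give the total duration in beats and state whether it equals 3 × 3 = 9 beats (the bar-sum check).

1) 0.0ms=0b +1428.571ms=3/2b
2) 1428.571ms=3/2b +1428.571ms=3/2b
3) 2857.143ms=3b +408.163ms=3/7b
4) 3265.306ms=24/7b +408.163ms=3/7b
5) 3673.469ms=27/7b +816.327ms=6/7b
6) 4489.796ms=33/7b +408.163ms=3/7b
7) 4897.959ms=36/7b +408.163ms=3/7b
8) 5306.122ms=39/7b +884.354ms=13/14b
9) 6190.476ms=13/2b +476.19ms=1/2b
10) 6666.667ms=7b +476.19ms=1/2b
11) 7142.857ms=15/2b +714.286ms=3/4b
12) 7857.143ms=33/4b +714.286ms=3/4b
Σ=9b of 9 (63bpm 3/8) — PASS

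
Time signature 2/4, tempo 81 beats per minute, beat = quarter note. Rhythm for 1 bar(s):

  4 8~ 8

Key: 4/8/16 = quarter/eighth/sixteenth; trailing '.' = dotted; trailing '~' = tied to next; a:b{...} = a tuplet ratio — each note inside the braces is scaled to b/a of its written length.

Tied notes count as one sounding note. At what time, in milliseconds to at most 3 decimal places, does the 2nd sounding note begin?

1. 0.0ms @ 0 + 740.741ms (1)
2. 740.741ms @ 1 + 740.741ms (1)

note 2 onset = 1b = 740.741ms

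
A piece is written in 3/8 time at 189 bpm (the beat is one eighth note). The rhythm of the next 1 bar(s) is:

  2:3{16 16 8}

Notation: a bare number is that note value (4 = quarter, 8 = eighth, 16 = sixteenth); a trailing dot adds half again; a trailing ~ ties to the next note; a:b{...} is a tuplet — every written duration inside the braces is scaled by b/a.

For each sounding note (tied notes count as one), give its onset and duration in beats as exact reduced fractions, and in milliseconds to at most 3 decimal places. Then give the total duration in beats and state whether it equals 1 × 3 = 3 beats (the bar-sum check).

1) 0.0ms=0b +238.095ms=3/4b
2) 238.095ms=3/4b +238.095ms=3/4b
3) 476.19ms=3/2b +476.19ms=3/2b
Σ=3b of 3 (189bpm 3/8) — PASS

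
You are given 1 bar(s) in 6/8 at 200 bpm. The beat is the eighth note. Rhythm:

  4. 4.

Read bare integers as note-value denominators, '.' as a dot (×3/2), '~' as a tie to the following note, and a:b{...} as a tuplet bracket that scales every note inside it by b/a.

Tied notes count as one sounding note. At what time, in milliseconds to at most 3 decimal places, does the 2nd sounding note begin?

note 2 onset = 3b = 900.0ms

1. 0.0ms @ 0 + 900.0ms (3)
2. 900.0ms @ 3 + 900.0ms (3)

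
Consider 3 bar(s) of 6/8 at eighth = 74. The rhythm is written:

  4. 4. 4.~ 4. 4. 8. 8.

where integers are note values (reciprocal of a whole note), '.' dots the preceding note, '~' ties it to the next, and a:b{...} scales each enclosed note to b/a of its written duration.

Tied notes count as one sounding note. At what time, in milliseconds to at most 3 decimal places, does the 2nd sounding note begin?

1. 0.0ms @ 0 + 2432.432ms (3)
2. 2432.432ms @ 3 + 2432.432ms (3)
3. 4864.865ms @ 6 + 4864.865ms (6)
4. 9729.73ms @ 12 + 2432.432ms (3)
5. 12162.162ms @ 15 + 1216.216ms (3/2)
6. 13378.378ms @ 33/2 + 1216.216ms (3/2)

note 2 onset = 3b = 2432.432ms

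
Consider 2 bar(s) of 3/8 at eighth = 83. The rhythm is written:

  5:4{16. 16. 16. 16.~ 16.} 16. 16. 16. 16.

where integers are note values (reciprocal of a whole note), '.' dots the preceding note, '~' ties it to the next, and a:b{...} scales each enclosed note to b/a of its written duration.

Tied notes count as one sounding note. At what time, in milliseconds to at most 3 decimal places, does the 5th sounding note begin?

1. 0.0ms @ 0 + 433.735ms (3/5)
2. 433.735ms @ 3/5 + 433.735ms (3/5)
3. 867.47ms @ 6/5 + 433.735ms (3/5)
4. 1301.205ms @ 9/5 + 867.47ms (6/5)
5. 2168.675ms @ 3 + 542.169ms (3/4)
6. 2710.843ms @ 15/4 + 542.169ms (3/4)
7. 3253.012ms @ 9/2 + 542.169ms (3/4)
8. 3795.181ms @ 21/4 + 542.169ms (3/4)

note 5 onset = 3b = 2168.675ms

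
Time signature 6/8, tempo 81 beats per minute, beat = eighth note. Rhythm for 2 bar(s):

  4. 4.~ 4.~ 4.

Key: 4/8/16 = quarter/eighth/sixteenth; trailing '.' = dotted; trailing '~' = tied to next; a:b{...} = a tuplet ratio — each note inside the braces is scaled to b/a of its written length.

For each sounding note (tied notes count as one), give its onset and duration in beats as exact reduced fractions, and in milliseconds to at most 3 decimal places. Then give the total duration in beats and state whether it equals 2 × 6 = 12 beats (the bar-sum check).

1) 0.0ms=0b +2222.222ms=3b
2) 2222.222ms=3b +6666.667ms=9b
Σ=12b of 12 (81bpm 6/8) — PASS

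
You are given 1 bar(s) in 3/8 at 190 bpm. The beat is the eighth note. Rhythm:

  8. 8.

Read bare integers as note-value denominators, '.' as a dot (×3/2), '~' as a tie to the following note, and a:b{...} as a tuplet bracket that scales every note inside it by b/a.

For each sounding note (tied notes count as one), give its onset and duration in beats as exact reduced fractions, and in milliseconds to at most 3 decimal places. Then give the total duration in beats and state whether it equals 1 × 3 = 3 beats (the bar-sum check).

1) 0.0ms=0b +473.684ms=3/2b
2) 473.684ms=3/2b +473.684ms=3/2b
Σ=3b of 3 (190bpm 3/8) — PASS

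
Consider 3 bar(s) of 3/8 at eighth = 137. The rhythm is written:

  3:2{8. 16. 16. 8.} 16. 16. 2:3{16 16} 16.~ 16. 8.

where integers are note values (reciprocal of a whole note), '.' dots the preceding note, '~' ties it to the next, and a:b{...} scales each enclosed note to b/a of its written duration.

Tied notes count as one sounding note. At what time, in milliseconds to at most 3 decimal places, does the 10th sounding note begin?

note 10 onset = 15/2b = 3284.672ms

1. 0.0ms @ 0 + 437.956ms (1)
2. 437.956ms @ 1 + 218.978ms (1/2)
3. 656.934ms @ 3/2 + 218.978ms (1/2)
4. 875.912ms @ 2 + 437.956ms (1)
5. 1313.869ms @ 3 + 328.467ms (3/4)
6. 1642.336ms @ 15/4 + 328.467ms (3/4)
7. 1970.803ms @ 9/2 + 328.467ms (3/4)
8. 2299.27ms @ 21/4 + 328.467ms (3/4)
9. 2627.737ms @ 6 + 656.934ms (3/2)
10. 3284.672ms @ 15/2 + 656.934ms (3/2)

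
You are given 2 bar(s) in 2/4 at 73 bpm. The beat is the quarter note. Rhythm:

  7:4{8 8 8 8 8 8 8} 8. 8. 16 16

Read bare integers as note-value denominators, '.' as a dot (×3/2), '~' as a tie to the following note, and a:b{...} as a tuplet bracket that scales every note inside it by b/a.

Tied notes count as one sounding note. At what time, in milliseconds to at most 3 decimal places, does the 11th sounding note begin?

note 11 onset = 15/4b = 3082.192ms

1. 0.0ms @ 0 + 234.834ms (2/7)
2. 234.834ms @ 2/7 + 234.834ms (2/7)
3. 469.667ms @ 4/7 + 234.834ms (2/7)
4. 704.501ms @ 6/7 + 234.834ms (2/7)
5. 939.335ms @ 8/7 + 234.834ms (2/7)
6. 1174.168ms @ 10/7 + 234.834ms (2/7)
7. 1409.002ms @ 12/7 + 234.834ms (2/7)
8. 1643.836ms @ 2 + 616.438ms (3/4)
9. 2260.274ms @ 11/4 + 616.438ms (3/4)
10. 2876.712ms @ 7/2 + 205.479ms (1/4)
11. 3082.192ms @ 15/4 + 205.479ms (1/4)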